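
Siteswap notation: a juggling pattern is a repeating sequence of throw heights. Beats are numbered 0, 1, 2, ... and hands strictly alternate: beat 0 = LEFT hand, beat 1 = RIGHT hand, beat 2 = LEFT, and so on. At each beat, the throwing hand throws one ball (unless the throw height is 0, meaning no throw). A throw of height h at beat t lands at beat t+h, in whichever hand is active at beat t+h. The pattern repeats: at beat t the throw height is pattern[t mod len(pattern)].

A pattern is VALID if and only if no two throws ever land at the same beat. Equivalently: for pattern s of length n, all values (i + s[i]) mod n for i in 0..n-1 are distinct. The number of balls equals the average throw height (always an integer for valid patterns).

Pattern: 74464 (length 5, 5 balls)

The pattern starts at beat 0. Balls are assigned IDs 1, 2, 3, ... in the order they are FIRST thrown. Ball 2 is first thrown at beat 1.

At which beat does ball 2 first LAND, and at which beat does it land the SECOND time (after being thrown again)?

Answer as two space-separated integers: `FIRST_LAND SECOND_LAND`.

Answer: 5 12

Derivation:
Beat 0 (L): throw ball1 h=7 -> lands@7:R; in-air after throw: [b1@7:R]
Beat 1 (R): throw ball2 h=4 -> lands@5:R; in-air after throw: [b2@5:R b1@7:R]
Beat 2 (L): throw ball3 h=4 -> lands@6:L; in-air after throw: [b2@5:R b3@6:L b1@7:R]
Beat 3 (R): throw ball4 h=6 -> lands@9:R; in-air after throw: [b2@5:R b3@6:L b1@7:R b4@9:R]
Beat 4 (L): throw ball5 h=4 -> lands@8:L; in-air after throw: [b2@5:R b3@6:L b1@7:R b5@8:L b4@9:R]
Beat 5 (R): throw ball2 h=7 -> lands@12:L; in-air after throw: [b3@6:L b1@7:R b5@8:L b4@9:R b2@12:L]
Beat 6 (L): throw ball3 h=4 -> lands@10:L; in-air after throw: [b1@7:R b5@8:L b4@9:R b3@10:L b2@12:L]
Beat 7 (R): throw ball1 h=4 -> lands@11:R; in-air after throw: [b5@8:L b4@9:R b3@10:L b1@11:R b2@12:L]
Beat 8 (L): throw ball5 h=6 -> lands@14:L; in-air after throw: [b4@9:R b3@10:L b1@11:R b2@12:L b5@14:L]
Beat 9 (R): throw ball4 h=4 -> lands@13:R; in-air after throw: [b3@10:L b1@11:R b2@12:L b4@13:R b5@14:L]
Beat 10 (L): throw ball3 h=7 -> lands@17:R; in-air after throw: [b1@11:R b2@12:L b4@13:R b5@14:L b3@17:R]
Beat 11 (R): throw ball1 h=4 -> lands@15:R; in-air after throw: [b2@12:L b4@13:R b5@14:L b1@15:R b3@17:R]
Beat 12 (L): throw ball2 h=4 -> lands@16:L; in-air after throw: [b4@13:R b5@14:L b1@15:R b2@16:L b3@17:R]
Ball 2: thrown@1 h=4 -> first land @5; rethrown@5 h=7 -> second land @12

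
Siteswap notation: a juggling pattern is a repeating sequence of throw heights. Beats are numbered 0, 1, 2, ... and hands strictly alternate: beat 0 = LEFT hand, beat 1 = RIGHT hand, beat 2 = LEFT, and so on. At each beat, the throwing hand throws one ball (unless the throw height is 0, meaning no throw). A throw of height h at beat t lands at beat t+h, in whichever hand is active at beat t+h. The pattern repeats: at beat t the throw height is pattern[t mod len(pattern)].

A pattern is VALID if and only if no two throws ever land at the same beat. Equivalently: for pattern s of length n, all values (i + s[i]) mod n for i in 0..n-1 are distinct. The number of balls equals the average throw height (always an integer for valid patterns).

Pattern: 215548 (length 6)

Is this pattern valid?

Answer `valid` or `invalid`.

Answer: invalid

Derivation:
i=0: (i + s[i]) mod n = (0 + 2) mod 6 = 2
i=1: (i + s[i]) mod n = (1 + 1) mod 6 = 2
i=2: (i + s[i]) mod n = (2 + 5) mod 6 = 1
i=3: (i + s[i]) mod n = (3 + 5) mod 6 = 2
i=4: (i + s[i]) mod n = (4 + 4) mod 6 = 2
i=5: (i + s[i]) mod n = (5 + 8) mod 6 = 1
Residues: [2, 2, 1, 2, 2, 1], distinct: False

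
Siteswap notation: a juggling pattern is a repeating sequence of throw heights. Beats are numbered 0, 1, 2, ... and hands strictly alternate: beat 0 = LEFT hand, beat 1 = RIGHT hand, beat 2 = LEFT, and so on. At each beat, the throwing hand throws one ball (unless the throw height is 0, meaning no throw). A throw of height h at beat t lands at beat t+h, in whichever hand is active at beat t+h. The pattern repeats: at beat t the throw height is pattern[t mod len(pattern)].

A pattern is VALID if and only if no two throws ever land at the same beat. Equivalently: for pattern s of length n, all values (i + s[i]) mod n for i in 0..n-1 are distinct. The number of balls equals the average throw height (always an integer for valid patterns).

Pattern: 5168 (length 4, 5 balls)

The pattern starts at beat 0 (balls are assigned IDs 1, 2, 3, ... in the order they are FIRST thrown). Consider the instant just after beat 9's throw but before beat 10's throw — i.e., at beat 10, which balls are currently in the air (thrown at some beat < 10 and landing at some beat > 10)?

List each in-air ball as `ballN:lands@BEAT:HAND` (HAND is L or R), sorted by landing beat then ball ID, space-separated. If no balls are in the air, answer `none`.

Answer: ball3:lands@11:R ball1:lands@12:L ball2:lands@13:R ball5:lands@15:R

Derivation:
Beat 0 (L): throw ball1 h=5 -> lands@5:R; in-air after throw: [b1@5:R]
Beat 1 (R): throw ball2 h=1 -> lands@2:L; in-air after throw: [b2@2:L b1@5:R]
Beat 2 (L): throw ball2 h=6 -> lands@8:L; in-air after throw: [b1@5:R b2@8:L]
Beat 3 (R): throw ball3 h=8 -> lands@11:R; in-air after throw: [b1@5:R b2@8:L b3@11:R]
Beat 4 (L): throw ball4 h=5 -> lands@9:R; in-air after throw: [b1@5:R b2@8:L b4@9:R b3@11:R]
Beat 5 (R): throw ball1 h=1 -> lands@6:L; in-air after throw: [b1@6:L b2@8:L b4@9:R b3@11:R]
Beat 6 (L): throw ball1 h=6 -> lands@12:L; in-air after throw: [b2@8:L b4@9:R b3@11:R b1@12:L]
Beat 7 (R): throw ball5 h=8 -> lands@15:R; in-air after throw: [b2@8:L b4@9:R b3@11:R b1@12:L b5@15:R]
Beat 8 (L): throw ball2 h=5 -> lands@13:R; in-air after throw: [b4@9:R b3@11:R b1@12:L b2@13:R b5@15:R]
Beat 9 (R): throw ball4 h=1 -> lands@10:L; in-air after throw: [b4@10:L b3@11:R b1@12:L b2@13:R b5@15:R]
Beat 10 (L): throw ball4 h=6 -> lands@16:L; in-air after throw: [b3@11:R b1@12:L b2@13:R b5@15:R b4@16:L]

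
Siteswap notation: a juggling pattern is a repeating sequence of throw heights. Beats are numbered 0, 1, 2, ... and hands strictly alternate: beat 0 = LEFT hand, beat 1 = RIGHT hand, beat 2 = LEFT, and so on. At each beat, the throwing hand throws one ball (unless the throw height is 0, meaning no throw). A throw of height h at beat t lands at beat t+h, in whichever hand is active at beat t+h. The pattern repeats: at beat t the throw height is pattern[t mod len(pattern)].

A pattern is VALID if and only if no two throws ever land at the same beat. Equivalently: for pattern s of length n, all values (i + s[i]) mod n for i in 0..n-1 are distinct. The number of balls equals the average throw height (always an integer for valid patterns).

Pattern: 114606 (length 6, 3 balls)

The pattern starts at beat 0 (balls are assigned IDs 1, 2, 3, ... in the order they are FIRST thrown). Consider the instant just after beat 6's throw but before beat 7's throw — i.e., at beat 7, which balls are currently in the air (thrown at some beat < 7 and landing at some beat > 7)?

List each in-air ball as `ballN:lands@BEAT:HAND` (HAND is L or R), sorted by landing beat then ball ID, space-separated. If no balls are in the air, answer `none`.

Answer: ball2:lands@9:R ball3:lands@11:R

Derivation:
Beat 0 (L): throw ball1 h=1 -> lands@1:R; in-air after throw: [b1@1:R]
Beat 1 (R): throw ball1 h=1 -> lands@2:L; in-air after throw: [b1@2:L]
Beat 2 (L): throw ball1 h=4 -> lands@6:L; in-air after throw: [b1@6:L]
Beat 3 (R): throw ball2 h=6 -> lands@9:R; in-air after throw: [b1@6:L b2@9:R]
Beat 5 (R): throw ball3 h=6 -> lands@11:R; in-air after throw: [b1@6:L b2@9:R b3@11:R]
Beat 6 (L): throw ball1 h=1 -> lands@7:R; in-air after throw: [b1@7:R b2@9:R b3@11:R]
Beat 7 (R): throw ball1 h=1 -> lands@8:L; in-air after throw: [b1@8:L b2@9:R b3@11:R]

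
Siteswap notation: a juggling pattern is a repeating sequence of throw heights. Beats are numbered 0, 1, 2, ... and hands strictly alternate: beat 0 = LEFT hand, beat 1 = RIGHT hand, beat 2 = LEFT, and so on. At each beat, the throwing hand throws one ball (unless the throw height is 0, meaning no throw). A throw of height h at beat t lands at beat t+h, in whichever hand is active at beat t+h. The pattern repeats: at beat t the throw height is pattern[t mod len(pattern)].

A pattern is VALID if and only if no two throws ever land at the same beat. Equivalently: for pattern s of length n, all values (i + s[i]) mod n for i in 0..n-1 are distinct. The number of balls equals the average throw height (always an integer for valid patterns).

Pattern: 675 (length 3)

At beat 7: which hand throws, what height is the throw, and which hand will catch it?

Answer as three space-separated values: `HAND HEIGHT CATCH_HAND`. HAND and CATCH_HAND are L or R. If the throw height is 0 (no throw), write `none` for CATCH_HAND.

Beat 7: 7 mod 2 = 1, so hand = R
Throw height = pattern[7 mod 3] = pattern[1] = 7
Lands at beat 7+7=14, 14 mod 2 = 0, so catch hand = L

Answer: R 7 L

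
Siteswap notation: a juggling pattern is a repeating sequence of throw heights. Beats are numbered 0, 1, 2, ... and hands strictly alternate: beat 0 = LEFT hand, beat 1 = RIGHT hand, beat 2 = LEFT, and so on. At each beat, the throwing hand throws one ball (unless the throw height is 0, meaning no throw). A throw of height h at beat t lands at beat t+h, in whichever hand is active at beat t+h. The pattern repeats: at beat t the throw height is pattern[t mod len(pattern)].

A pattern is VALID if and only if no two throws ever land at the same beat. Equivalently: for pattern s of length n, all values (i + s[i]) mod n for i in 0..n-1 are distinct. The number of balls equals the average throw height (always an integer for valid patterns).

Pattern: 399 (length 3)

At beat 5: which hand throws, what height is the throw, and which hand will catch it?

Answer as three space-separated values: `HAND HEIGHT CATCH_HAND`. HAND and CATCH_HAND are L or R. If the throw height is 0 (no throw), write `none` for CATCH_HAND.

Beat 5: 5 mod 2 = 1, so hand = R
Throw height = pattern[5 mod 3] = pattern[2] = 9
Lands at beat 5+9=14, 14 mod 2 = 0, so catch hand = L

Answer: R 9 L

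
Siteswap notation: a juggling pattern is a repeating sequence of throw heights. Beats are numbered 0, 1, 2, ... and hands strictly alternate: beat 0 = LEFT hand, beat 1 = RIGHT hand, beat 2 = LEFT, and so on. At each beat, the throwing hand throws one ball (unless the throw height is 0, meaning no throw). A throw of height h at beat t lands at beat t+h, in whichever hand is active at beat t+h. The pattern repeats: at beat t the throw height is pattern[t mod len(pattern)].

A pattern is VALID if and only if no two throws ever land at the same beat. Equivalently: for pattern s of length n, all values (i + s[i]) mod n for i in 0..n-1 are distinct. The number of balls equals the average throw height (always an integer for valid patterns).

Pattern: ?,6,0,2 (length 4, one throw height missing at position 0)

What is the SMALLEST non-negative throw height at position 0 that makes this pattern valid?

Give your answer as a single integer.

Answer: 0

Derivation:
i=0: s[i]=? (unknown)
i=1: (1 + 6) mod 4 = 3
i=2: (2 + 0) mod 4 = 2
i=3: (3 + 2) mod 4 = 1
Known residues: [1, 2, 3]; need a permutation of 0..3, so missing residue r = 0
Need (0 + s) mod 4 = 0; smallest s = (0 - 0) mod 4 = 0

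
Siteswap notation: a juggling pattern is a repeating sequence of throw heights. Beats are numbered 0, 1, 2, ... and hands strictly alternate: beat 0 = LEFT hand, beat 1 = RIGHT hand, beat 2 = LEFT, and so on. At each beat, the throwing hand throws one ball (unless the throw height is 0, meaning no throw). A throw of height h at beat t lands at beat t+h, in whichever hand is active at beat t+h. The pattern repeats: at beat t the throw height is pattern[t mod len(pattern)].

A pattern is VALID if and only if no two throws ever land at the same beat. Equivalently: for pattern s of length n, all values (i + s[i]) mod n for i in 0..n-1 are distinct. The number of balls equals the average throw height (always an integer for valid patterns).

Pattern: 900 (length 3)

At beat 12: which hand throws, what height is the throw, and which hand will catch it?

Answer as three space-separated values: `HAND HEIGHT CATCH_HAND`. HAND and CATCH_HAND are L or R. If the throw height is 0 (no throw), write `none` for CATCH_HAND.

Beat 12: 12 mod 2 = 0, so hand = L
Throw height = pattern[12 mod 3] = pattern[0] = 9
Lands at beat 12+9=21, 21 mod 2 = 1, so catch hand = R

Answer: L 9 R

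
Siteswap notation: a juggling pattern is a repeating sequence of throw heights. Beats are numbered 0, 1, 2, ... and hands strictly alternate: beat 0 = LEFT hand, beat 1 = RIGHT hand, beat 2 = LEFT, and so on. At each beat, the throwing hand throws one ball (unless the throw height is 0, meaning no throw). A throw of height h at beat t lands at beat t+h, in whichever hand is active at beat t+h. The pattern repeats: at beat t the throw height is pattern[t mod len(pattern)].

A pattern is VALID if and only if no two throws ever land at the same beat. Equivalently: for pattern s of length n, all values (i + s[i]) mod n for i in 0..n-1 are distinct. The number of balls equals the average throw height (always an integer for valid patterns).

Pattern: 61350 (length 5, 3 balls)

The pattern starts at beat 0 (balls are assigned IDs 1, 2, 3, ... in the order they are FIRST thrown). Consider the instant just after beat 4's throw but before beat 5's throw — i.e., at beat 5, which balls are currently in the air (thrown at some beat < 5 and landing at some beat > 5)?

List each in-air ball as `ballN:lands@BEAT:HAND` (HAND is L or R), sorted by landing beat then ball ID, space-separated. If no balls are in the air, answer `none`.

Answer: ball1:lands@6:L ball3:lands@8:L

Derivation:
Beat 0 (L): throw ball1 h=6 -> lands@6:L; in-air after throw: [b1@6:L]
Beat 1 (R): throw ball2 h=1 -> lands@2:L; in-air after throw: [b2@2:L b1@6:L]
Beat 2 (L): throw ball2 h=3 -> lands@5:R; in-air after throw: [b2@5:R b1@6:L]
Beat 3 (R): throw ball3 h=5 -> lands@8:L; in-air after throw: [b2@5:R b1@6:L b3@8:L]
Beat 5 (R): throw ball2 h=6 -> lands@11:R; in-air after throw: [b1@6:L b3@8:L b2@11:R]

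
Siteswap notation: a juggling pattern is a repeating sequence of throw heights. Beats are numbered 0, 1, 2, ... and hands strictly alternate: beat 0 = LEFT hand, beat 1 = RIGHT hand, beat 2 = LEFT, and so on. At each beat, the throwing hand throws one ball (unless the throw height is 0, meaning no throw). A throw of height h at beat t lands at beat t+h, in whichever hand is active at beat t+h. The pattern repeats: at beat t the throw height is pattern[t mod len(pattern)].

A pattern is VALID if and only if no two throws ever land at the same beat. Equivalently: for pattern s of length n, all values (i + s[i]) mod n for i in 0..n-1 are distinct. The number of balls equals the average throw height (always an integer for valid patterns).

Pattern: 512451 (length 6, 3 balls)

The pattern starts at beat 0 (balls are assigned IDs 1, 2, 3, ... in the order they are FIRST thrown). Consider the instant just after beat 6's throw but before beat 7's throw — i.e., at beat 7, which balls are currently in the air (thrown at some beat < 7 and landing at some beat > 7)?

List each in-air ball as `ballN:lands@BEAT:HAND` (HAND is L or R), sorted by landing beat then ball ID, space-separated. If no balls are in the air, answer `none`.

Answer: ball2:lands@9:R ball1:lands@11:R

Derivation:
Beat 0 (L): throw ball1 h=5 -> lands@5:R; in-air after throw: [b1@5:R]
Beat 1 (R): throw ball2 h=1 -> lands@2:L; in-air after throw: [b2@2:L b1@5:R]
Beat 2 (L): throw ball2 h=2 -> lands@4:L; in-air after throw: [b2@4:L b1@5:R]
Beat 3 (R): throw ball3 h=4 -> lands@7:R; in-air after throw: [b2@4:L b1@5:R b3@7:R]
Beat 4 (L): throw ball2 h=5 -> lands@9:R; in-air after throw: [b1@5:R b3@7:R b2@9:R]
Beat 5 (R): throw ball1 h=1 -> lands@6:L; in-air after throw: [b1@6:L b3@7:R b2@9:R]
Beat 6 (L): throw ball1 h=5 -> lands@11:R; in-air after throw: [b3@7:R b2@9:R b1@11:R]
Beat 7 (R): throw ball3 h=1 -> lands@8:L; in-air after throw: [b3@8:L b2@9:R b1@11:R]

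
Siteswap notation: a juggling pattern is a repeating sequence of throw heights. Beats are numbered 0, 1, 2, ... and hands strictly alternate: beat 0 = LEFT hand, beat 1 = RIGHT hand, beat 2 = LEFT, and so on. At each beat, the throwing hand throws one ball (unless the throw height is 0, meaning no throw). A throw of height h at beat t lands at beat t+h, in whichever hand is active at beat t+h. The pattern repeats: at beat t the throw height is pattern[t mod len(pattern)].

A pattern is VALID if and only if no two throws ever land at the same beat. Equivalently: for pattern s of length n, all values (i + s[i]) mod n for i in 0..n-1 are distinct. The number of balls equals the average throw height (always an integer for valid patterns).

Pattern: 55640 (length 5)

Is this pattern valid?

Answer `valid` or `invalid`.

Answer: valid

Derivation:
i=0: (i + s[i]) mod n = (0 + 5) mod 5 = 0
i=1: (i + s[i]) mod n = (1 + 5) mod 5 = 1
i=2: (i + s[i]) mod n = (2 + 6) mod 5 = 3
i=3: (i + s[i]) mod n = (3 + 4) mod 5 = 2
i=4: (i + s[i]) mod n = (4 + 0) mod 5 = 4
Residues: [0, 1, 3, 2, 4], distinct: True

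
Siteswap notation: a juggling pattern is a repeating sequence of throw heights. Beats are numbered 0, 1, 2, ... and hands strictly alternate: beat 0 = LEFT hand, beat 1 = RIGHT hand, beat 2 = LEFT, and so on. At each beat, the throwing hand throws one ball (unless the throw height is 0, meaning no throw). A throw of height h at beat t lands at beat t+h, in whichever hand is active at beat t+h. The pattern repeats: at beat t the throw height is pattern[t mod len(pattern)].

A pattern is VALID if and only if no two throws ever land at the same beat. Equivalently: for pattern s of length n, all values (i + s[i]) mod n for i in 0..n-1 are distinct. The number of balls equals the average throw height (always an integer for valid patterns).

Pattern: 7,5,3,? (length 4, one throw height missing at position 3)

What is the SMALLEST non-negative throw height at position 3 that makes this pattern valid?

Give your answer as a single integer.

i=0: (0 + 7) mod 4 = 3
i=1: (1 + 5) mod 4 = 2
i=2: (2 + 3) mod 4 = 1
i=3: s[i]=? (unknown)
Known residues: [1, 2, 3]; need a permutation of 0..3, so missing residue r = 0
Need (3 + s) mod 4 = 0; smallest s = (0 - 3) mod 4 = 1

Answer: 1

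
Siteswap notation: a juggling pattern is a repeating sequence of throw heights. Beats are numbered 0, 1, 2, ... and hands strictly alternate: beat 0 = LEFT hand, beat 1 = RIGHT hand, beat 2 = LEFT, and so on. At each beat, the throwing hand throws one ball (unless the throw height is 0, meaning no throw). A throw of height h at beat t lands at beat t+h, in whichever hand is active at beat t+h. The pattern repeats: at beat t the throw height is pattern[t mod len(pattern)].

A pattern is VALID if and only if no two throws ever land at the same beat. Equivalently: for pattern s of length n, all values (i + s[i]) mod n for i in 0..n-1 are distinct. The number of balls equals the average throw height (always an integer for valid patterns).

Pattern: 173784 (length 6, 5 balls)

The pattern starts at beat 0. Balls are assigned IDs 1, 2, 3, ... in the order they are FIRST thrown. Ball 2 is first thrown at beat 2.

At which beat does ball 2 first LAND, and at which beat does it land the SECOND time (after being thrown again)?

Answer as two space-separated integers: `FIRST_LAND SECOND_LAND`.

Answer: 5 9

Derivation:
Beat 0 (L): throw ball1 h=1 -> lands@1:R; in-air after throw: [b1@1:R]
Beat 1 (R): throw ball1 h=7 -> lands@8:L; in-air after throw: [b1@8:L]
Beat 2 (L): throw ball2 h=3 -> lands@5:R; in-air after throw: [b2@5:R b1@8:L]
Beat 3 (R): throw ball3 h=7 -> lands@10:L; in-air after throw: [b2@5:R b1@8:L b3@10:L]
Beat 4 (L): throw ball4 h=8 -> lands@12:L; in-air after throw: [b2@5:R b1@8:L b3@10:L b4@12:L]
Beat 5 (R): throw ball2 h=4 -> lands@9:R; in-air after throw: [b1@8:L b2@9:R b3@10:L b4@12:L]
Beat 6 (L): throw ball5 h=1 -> lands@7:R; in-air after throw: [b5@7:R b1@8:L b2@9:R b3@10:L b4@12:L]
Beat 7 (R): throw ball5 h=7 -> lands@14:L; in-air after throw: [b1@8:L b2@9:R b3@10:L b4@12:L b5@14:L]
Beat 8 (L): throw ball1 h=3 -> lands@11:R; in-air after throw: [b2@9:R b3@10:L b1@11:R b4@12:L b5@14:L]
Beat 9 (R): throw ball2 h=7 -> lands@16:L; in-air after throw: [b3@10:L b1@11:R b4@12:L b5@14:L b2@16:L]
Ball 2: thrown@2 h=3 -> first land @5; rethrown@5 h=4 -> second land @9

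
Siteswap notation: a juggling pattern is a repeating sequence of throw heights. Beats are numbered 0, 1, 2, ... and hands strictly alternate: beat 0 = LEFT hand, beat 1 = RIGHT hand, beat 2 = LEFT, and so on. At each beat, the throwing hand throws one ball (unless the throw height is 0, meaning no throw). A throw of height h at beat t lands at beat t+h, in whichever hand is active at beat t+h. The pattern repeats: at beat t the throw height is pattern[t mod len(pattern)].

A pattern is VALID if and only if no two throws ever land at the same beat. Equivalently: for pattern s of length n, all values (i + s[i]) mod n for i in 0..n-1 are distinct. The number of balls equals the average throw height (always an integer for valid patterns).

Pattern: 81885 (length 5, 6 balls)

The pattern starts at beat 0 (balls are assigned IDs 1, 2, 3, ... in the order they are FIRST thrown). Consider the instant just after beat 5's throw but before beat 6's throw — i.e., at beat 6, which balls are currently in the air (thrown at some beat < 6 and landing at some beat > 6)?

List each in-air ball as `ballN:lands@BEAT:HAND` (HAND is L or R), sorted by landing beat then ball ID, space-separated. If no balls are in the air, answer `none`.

Beat 0 (L): throw ball1 h=8 -> lands@8:L; in-air after throw: [b1@8:L]
Beat 1 (R): throw ball2 h=1 -> lands@2:L; in-air after throw: [b2@2:L b1@8:L]
Beat 2 (L): throw ball2 h=8 -> lands@10:L; in-air after throw: [b1@8:L b2@10:L]
Beat 3 (R): throw ball3 h=8 -> lands@11:R; in-air after throw: [b1@8:L b2@10:L b3@11:R]
Beat 4 (L): throw ball4 h=5 -> lands@9:R; in-air after throw: [b1@8:L b4@9:R b2@10:L b3@11:R]
Beat 5 (R): throw ball5 h=8 -> lands@13:R; in-air after throw: [b1@8:L b4@9:R b2@10:L b3@11:R b5@13:R]
Beat 6 (L): throw ball6 h=1 -> lands@7:R; in-air after throw: [b6@7:R b1@8:L b4@9:R b2@10:L b3@11:R b5@13:R]

Answer: ball1:lands@8:L ball4:lands@9:R ball2:lands@10:L ball3:lands@11:R ball5:lands@13:R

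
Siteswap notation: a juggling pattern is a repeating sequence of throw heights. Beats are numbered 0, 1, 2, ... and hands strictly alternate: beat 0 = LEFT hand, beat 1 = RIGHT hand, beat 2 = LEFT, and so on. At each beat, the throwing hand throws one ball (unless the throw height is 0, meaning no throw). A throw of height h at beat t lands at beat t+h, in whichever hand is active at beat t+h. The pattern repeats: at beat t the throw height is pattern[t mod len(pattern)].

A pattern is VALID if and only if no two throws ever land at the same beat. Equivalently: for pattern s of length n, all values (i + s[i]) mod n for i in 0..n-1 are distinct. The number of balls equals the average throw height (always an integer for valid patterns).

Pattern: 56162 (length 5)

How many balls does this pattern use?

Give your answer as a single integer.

Answer: 4

Derivation:
Pattern = [5, 6, 1, 6, 2], length n = 5
  position 0: throw height = 5, running sum = 5
  position 1: throw height = 6, running sum = 11
  position 2: throw height = 1, running sum = 12
  position 3: throw height = 6, running sum = 18
  position 4: throw height = 2, running sum = 20
Total sum = 20; balls = sum / n = 20 / 5 = 4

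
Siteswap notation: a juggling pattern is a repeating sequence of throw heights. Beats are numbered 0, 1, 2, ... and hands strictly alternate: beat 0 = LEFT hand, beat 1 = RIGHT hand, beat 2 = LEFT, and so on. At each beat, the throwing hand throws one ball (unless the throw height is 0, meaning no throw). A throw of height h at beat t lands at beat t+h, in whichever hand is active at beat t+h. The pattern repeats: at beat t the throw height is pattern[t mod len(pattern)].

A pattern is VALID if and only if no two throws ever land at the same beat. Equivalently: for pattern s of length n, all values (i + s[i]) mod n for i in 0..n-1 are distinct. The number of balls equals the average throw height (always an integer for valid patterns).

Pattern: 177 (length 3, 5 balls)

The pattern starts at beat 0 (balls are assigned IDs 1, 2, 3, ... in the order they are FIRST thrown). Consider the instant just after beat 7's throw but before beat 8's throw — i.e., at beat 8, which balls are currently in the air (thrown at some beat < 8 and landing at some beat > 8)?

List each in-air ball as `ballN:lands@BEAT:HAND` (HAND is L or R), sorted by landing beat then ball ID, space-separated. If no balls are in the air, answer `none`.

Answer: ball2:lands@9:R ball3:lands@11:R ball4:lands@12:L ball5:lands@14:L

Derivation:
Beat 0 (L): throw ball1 h=1 -> lands@1:R; in-air after throw: [b1@1:R]
Beat 1 (R): throw ball1 h=7 -> lands@8:L; in-air after throw: [b1@8:L]
Beat 2 (L): throw ball2 h=7 -> lands@9:R; in-air after throw: [b1@8:L b2@9:R]
Beat 3 (R): throw ball3 h=1 -> lands@4:L; in-air after throw: [b3@4:L b1@8:L b2@9:R]
Beat 4 (L): throw ball3 h=7 -> lands@11:R; in-air after throw: [b1@8:L b2@9:R b3@11:R]
Beat 5 (R): throw ball4 h=7 -> lands@12:L; in-air after throw: [b1@8:L b2@9:R b3@11:R b4@12:L]
Beat 6 (L): throw ball5 h=1 -> lands@7:R; in-air after throw: [b5@7:R b1@8:L b2@9:R b3@11:R b4@12:L]
Beat 7 (R): throw ball5 h=7 -> lands@14:L; in-air after throw: [b1@8:L b2@9:R b3@11:R b4@12:L b5@14:L]
Beat 8 (L): throw ball1 h=7 -> lands@15:R; in-air after throw: [b2@9:R b3@11:R b4@12:L b5@14:L b1@15:R]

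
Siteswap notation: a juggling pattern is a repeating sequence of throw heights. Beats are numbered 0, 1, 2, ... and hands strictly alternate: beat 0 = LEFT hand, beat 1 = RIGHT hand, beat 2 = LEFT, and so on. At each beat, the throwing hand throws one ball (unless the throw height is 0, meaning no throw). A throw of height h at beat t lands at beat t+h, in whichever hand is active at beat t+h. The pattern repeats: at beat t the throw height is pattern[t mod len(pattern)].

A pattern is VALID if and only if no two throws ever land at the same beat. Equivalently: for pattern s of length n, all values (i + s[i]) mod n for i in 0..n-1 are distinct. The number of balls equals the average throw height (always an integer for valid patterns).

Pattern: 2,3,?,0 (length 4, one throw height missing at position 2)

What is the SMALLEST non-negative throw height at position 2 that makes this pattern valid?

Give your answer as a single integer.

i=0: (0 + 2) mod 4 = 2
i=1: (1 + 3) mod 4 = 0
i=2: s[i]=? (unknown)
i=3: (3 + 0) mod 4 = 3
Known residues: [0, 2, 3]; need a permutation of 0..3, so missing residue r = 1
Need (2 + s) mod 4 = 1; smallest s = (1 - 2) mod 4 = 3

Answer: 3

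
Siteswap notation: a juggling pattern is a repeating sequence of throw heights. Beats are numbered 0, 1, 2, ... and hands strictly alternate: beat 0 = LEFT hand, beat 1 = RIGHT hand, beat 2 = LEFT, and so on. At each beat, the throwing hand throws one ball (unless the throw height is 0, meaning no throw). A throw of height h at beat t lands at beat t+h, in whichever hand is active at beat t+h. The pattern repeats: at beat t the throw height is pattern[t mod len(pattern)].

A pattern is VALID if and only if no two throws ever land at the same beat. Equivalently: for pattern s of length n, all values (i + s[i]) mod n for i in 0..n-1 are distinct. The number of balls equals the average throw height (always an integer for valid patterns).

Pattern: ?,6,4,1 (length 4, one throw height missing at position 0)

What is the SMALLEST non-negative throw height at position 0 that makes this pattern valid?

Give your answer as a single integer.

Answer: 1

Derivation:
i=0: s[i]=? (unknown)
i=1: (1 + 6) mod 4 = 3
i=2: (2 + 4) mod 4 = 2
i=3: (3 + 1) mod 4 = 0
Known residues: [0, 2, 3]; need a permutation of 0..3, so missing residue r = 1
Need (0 + s) mod 4 = 1; smallest s = (1 - 0) mod 4 = 1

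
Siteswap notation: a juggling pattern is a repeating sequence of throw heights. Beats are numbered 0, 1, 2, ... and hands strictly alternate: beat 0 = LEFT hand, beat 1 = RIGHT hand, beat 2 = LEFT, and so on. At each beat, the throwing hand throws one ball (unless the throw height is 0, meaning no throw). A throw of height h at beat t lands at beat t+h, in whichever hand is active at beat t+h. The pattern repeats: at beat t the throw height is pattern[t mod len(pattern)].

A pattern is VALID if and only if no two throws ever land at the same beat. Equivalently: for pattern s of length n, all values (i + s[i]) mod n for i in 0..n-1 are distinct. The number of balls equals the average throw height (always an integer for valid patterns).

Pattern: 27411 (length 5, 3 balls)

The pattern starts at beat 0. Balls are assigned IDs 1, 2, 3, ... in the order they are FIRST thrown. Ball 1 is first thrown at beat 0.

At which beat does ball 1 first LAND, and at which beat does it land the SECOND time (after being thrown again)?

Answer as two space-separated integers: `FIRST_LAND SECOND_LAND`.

Beat 0 (L): throw ball1 h=2 -> lands@2:L; in-air after throw: [b1@2:L]
Beat 1 (R): throw ball2 h=7 -> lands@8:L; in-air after throw: [b1@2:L b2@8:L]
Beat 2 (L): throw ball1 h=4 -> lands@6:L; in-air after throw: [b1@6:L b2@8:L]
Beat 3 (R): throw ball3 h=1 -> lands@4:L; in-air after throw: [b3@4:L b1@6:L b2@8:L]
Beat 4 (L): throw ball3 h=1 -> lands@5:R; in-air after throw: [b3@5:R b1@6:L b2@8:L]
Beat 5 (R): throw ball3 h=2 -> lands@7:R; in-air after throw: [b1@6:L b3@7:R b2@8:L]
Beat 6 (L): throw ball1 h=7 -> lands@13:R; in-air after throw: [b3@7:R b2@8:L b1@13:R]
Ball 1: thrown@0 h=2 -> first land @2; rethrown@2 h=4 -> second land @6

Answer: 2 6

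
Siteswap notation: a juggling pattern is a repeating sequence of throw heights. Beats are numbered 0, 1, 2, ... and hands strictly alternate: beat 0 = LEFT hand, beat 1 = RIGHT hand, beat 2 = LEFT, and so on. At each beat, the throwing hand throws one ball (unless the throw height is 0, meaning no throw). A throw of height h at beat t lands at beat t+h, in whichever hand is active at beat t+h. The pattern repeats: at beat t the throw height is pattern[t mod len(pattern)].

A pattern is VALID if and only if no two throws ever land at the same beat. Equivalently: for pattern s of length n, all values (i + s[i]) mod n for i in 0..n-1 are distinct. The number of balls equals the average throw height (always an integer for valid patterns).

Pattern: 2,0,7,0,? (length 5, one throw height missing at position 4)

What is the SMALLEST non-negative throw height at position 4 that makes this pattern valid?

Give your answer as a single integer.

Answer: 1

Derivation:
i=0: (0 + 2) mod 5 = 2
i=1: (1 + 0) mod 5 = 1
i=2: (2 + 7) mod 5 = 4
i=3: (3 + 0) mod 5 = 3
i=4: s[i]=? (unknown)
Known residues: [1, 2, 3, 4]; need a permutation of 0..4, so missing residue r = 0
Need (4 + s) mod 5 = 0; smallest s = (0 - 4) mod 5 = 1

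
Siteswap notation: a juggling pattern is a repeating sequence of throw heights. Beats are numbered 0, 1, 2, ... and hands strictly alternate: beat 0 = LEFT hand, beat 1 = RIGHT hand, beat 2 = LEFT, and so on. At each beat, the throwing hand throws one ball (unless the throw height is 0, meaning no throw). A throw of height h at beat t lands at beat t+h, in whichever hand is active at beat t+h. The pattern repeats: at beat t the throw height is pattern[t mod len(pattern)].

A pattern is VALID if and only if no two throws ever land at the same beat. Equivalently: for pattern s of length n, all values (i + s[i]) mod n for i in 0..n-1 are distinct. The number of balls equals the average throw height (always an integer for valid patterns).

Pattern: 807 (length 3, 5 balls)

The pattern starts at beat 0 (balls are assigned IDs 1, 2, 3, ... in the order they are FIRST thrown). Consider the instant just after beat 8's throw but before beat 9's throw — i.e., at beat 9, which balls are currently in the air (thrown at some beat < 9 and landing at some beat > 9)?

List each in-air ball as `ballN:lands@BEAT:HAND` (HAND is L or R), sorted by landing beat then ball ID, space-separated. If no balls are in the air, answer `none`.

Answer: ball3:lands@11:R ball4:lands@12:L ball5:lands@14:L ball1:lands@15:R

Derivation:
Beat 0 (L): throw ball1 h=8 -> lands@8:L; in-air after throw: [b1@8:L]
Beat 2 (L): throw ball2 h=7 -> lands@9:R; in-air after throw: [b1@8:L b2@9:R]
Beat 3 (R): throw ball3 h=8 -> lands@11:R; in-air after throw: [b1@8:L b2@9:R b3@11:R]
Beat 5 (R): throw ball4 h=7 -> lands@12:L; in-air after throw: [b1@8:L b2@9:R b3@11:R b4@12:L]
Beat 6 (L): throw ball5 h=8 -> lands@14:L; in-air after throw: [b1@8:L b2@9:R b3@11:R b4@12:L b5@14:L]
Beat 8 (L): throw ball1 h=7 -> lands@15:R; in-air after throw: [b2@9:R b3@11:R b4@12:L b5@14:L b1@15:R]
Beat 9 (R): throw ball2 h=8 -> lands@17:R; in-air after throw: [b3@11:R b4@12:L b5@14:L b1@15:R b2@17:R]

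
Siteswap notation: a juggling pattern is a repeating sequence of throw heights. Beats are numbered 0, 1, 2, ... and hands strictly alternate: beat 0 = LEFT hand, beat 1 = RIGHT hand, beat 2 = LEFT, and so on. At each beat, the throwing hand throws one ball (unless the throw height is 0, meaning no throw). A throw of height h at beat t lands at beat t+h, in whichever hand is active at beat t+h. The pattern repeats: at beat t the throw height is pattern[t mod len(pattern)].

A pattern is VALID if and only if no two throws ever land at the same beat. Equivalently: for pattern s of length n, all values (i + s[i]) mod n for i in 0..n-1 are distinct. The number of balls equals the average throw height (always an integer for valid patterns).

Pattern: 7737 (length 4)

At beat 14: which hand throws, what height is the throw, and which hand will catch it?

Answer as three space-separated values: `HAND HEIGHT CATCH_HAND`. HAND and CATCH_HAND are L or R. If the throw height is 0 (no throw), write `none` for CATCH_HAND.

Answer: L 3 R

Derivation:
Beat 14: 14 mod 2 = 0, so hand = L
Throw height = pattern[14 mod 4] = pattern[2] = 3
Lands at beat 14+3=17, 17 mod 2 = 1, so catch hand = R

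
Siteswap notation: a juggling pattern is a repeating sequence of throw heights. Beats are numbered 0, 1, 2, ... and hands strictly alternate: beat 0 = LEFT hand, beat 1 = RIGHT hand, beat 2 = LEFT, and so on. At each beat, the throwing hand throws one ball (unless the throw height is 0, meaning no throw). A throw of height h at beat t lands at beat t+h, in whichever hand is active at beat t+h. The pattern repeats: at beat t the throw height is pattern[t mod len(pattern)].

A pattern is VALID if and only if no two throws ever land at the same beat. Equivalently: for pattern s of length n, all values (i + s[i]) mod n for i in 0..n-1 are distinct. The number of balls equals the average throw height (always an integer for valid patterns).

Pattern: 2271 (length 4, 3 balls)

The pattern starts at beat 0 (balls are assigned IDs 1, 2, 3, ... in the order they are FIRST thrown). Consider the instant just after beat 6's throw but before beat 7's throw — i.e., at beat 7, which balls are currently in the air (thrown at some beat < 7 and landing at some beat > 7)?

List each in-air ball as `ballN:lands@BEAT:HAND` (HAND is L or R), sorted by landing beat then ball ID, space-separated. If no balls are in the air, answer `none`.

Beat 0 (L): throw ball1 h=2 -> lands@2:L; in-air after throw: [b1@2:L]
Beat 1 (R): throw ball2 h=2 -> lands@3:R; in-air after throw: [b1@2:L b2@3:R]
Beat 2 (L): throw ball1 h=7 -> lands@9:R; in-air after throw: [b2@3:R b1@9:R]
Beat 3 (R): throw ball2 h=1 -> lands@4:L; in-air after throw: [b2@4:L b1@9:R]
Beat 4 (L): throw ball2 h=2 -> lands@6:L; in-air after throw: [b2@6:L b1@9:R]
Beat 5 (R): throw ball3 h=2 -> lands@7:R; in-air after throw: [b2@6:L b3@7:R b1@9:R]
Beat 6 (L): throw ball2 h=7 -> lands@13:R; in-air after throw: [b3@7:R b1@9:R b2@13:R]
Beat 7 (R): throw ball3 h=1 -> lands@8:L; in-air after throw: [b3@8:L b1@9:R b2@13:R]

Answer: ball1:lands@9:R ball2:lands@13:R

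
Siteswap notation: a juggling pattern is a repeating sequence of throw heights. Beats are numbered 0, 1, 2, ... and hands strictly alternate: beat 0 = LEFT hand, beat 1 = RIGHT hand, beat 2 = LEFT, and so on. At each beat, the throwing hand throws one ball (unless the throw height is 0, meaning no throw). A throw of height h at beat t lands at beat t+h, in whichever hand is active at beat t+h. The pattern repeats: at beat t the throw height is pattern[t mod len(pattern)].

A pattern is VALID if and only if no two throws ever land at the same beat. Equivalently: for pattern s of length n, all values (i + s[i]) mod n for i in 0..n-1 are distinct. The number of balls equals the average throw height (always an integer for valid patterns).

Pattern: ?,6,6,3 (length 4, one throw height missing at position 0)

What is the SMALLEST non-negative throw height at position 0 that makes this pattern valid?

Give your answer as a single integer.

Answer: 1

Derivation:
i=0: s[i]=? (unknown)
i=1: (1 + 6) mod 4 = 3
i=2: (2 + 6) mod 4 = 0
i=3: (3 + 3) mod 4 = 2
Known residues: [0, 2, 3]; need a permutation of 0..3, so missing residue r = 1
Need (0 + s) mod 4 = 1; smallest s = (1 - 0) mod 4 = 1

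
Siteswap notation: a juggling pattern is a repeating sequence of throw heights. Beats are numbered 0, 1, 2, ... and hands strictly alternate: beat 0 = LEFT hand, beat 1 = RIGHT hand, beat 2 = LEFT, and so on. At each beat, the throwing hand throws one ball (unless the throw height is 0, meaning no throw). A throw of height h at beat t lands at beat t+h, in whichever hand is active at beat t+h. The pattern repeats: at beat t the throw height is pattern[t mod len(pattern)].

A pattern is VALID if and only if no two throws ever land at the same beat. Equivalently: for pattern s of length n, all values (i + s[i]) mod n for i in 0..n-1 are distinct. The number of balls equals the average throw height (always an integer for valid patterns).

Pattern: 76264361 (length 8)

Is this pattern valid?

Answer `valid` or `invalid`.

Answer: invalid

Derivation:
i=0: (i + s[i]) mod n = (0 + 7) mod 8 = 7
i=1: (i + s[i]) mod n = (1 + 6) mod 8 = 7
i=2: (i + s[i]) mod n = (2 + 2) mod 8 = 4
i=3: (i + s[i]) mod n = (3 + 6) mod 8 = 1
i=4: (i + s[i]) mod n = (4 + 4) mod 8 = 0
i=5: (i + s[i]) mod n = (5 + 3) mod 8 = 0
i=6: (i + s[i]) mod n = (6 + 6) mod 8 = 4
i=7: (i + s[i]) mod n = (7 + 1) mod 8 = 0
Residues: [7, 7, 4, 1, 0, 0, 4, 0], distinct: False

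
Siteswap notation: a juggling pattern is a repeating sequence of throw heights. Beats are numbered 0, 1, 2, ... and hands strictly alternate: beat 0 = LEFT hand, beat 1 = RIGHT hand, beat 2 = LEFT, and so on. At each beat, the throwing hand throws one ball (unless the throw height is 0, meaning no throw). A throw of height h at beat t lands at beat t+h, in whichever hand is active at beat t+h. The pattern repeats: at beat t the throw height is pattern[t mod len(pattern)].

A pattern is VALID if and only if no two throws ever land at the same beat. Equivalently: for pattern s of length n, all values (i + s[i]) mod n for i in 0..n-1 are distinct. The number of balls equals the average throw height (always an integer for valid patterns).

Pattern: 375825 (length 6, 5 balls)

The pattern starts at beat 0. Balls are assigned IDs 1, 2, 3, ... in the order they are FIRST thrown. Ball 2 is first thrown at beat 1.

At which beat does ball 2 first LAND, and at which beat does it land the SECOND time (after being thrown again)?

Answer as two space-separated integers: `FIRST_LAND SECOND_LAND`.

Answer: 8 13

Derivation:
Beat 0 (L): throw ball1 h=3 -> lands@3:R; in-air after throw: [b1@3:R]
Beat 1 (R): throw ball2 h=7 -> lands@8:L; in-air after throw: [b1@3:R b2@8:L]
Beat 2 (L): throw ball3 h=5 -> lands@7:R; in-air after throw: [b1@3:R b3@7:R b2@8:L]
Beat 3 (R): throw ball1 h=8 -> lands@11:R; in-air after throw: [b3@7:R b2@8:L b1@11:R]
Beat 4 (L): throw ball4 h=2 -> lands@6:L; in-air after throw: [b4@6:L b3@7:R b2@8:L b1@11:R]
Beat 5 (R): throw ball5 h=5 -> lands@10:L; in-air after throw: [b4@6:L b3@7:R b2@8:L b5@10:L b1@11:R]
Beat 6 (L): throw ball4 h=3 -> lands@9:R; in-air after throw: [b3@7:R b2@8:L b4@9:R b5@10:L b1@11:R]
Beat 7 (R): throw ball3 h=7 -> lands@14:L; in-air after throw: [b2@8:L b4@9:R b5@10:L b1@11:R b3@14:L]
Beat 8 (L): throw ball2 h=5 -> lands@13:R; in-air after throw: [b4@9:R b5@10:L b1@11:R b2@13:R b3@14:L]
Beat 9 (R): throw ball4 h=8 -> lands@17:R; in-air after throw: [b5@10:L b1@11:R b2@13:R b3@14:L b4@17:R]
Beat 10 (L): throw ball5 h=2 -> lands@12:L; in-air after throw: [b1@11:R b5@12:L b2@13:R b3@14:L b4@17:R]
Beat 11 (R): throw ball1 h=5 -> lands@16:L; in-air after throw: [b5@12:L b2@13:R b3@14:L b1@16:L b4@17:R]
Beat 12 (L): throw ball5 h=3 -> lands@15:R; in-air after throw: [b2@13:R b3@14:L b5@15:R b1@16:L b4@17:R]
Beat 13 (R): throw ball2 h=7 -> lands@20:L; in-air after throw: [b3@14:L b5@15:R b1@16:L b4@17:R b2@20:L]
Ball 2: thrown@1 h=7 -> first land @8; rethrown@8 h=5 -> second land @13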